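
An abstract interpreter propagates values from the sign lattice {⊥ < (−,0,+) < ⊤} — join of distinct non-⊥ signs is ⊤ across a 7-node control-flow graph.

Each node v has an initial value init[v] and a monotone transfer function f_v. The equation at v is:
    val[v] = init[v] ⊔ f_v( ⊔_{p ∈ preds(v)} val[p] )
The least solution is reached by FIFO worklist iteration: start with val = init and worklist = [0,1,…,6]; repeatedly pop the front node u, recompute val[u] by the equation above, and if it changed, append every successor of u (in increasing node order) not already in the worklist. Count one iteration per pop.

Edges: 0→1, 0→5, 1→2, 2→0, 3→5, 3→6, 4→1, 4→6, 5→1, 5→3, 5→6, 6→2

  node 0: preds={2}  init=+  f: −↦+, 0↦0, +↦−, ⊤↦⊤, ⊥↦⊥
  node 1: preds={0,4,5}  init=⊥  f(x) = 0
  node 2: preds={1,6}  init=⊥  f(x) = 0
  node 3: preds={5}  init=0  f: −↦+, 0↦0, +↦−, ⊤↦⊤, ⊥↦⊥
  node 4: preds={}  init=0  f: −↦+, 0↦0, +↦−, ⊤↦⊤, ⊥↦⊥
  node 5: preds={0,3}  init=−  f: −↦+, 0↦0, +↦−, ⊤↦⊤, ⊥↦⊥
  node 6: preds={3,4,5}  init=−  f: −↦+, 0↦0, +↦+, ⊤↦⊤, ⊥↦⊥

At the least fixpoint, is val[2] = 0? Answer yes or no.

Worklist (12 pops):
  #1 pop 0: in=⊥ → + (no change)
  #2 pop 1: in=⊤ → 0 (was ⊥); enqueue []
  #3 pop 2: in=⊤ → 0 (was ⊥); enqueue [0]
  #4 pop 3: in=− → ⊤ (was 0); enqueue []
  #5 pop 4: in=⊥ → 0 (no change)
  #6 pop 5: in=⊤ → ⊤ (was −); enqueue [1,3]
  #7 pop 6: in=⊤ → ⊤ (was −); enqueue [2]
  #8 pop 0: in=0 → ⊤ (was +); enqueue [5]
  #9 pop 1: in=⊤ → 0 (no change)
  #10 pop 3: in=⊤ → ⊤ (no change)
  #11 pop 2: in=⊤ → 0 (no change)
  #12 pop 5: in=⊤ → ⊤ (no change)

Fixpoint:
  val[0] = ⊤
  val[1] = 0
  val[2] = 0
  val[3] = ⊤
  val[4] = 0
  val[5] = ⊤
  val[6] = ⊤

yes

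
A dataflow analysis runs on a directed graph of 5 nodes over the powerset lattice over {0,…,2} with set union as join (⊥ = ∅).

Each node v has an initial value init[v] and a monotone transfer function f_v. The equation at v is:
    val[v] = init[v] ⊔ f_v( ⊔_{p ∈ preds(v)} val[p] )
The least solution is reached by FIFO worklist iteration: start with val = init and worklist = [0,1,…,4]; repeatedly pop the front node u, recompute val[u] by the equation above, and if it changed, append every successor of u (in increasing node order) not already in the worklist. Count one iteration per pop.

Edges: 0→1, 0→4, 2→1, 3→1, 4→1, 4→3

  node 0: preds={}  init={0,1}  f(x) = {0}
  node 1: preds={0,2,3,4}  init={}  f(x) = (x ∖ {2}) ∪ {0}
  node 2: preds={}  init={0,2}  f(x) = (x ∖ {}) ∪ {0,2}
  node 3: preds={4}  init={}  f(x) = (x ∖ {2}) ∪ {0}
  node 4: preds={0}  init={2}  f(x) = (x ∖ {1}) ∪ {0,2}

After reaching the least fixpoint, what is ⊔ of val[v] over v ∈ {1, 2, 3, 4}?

{0,1,2}

Iteration log — 7 steps:
  step 1. node 0  ⊔preds={}  new={0,1}  stable
  step 2. node 1  ⊔preds={0,1,2}  new={0,1}  old={}  +wl: 
  step 3. node 2  ⊔preds={}  new={0,2}  stable
  step 4. node 3  ⊔preds={2}  new={0}  old={}  +wl: 1
  step 5. node 4  ⊔preds={0,1}  new={0,2}  old={2}  +wl: 3
  step 6. node 1  ⊔preds={0,1,2}  new={0,1}  stable
  step 7. node 3  ⊔preds={0,2}  new={0}  stable

Least fixpoint reached:
  node 0: {0,1}
  node 1: {0,1}
  node 2: {0,2}
  node 3: {0}
  node 4: {0,2}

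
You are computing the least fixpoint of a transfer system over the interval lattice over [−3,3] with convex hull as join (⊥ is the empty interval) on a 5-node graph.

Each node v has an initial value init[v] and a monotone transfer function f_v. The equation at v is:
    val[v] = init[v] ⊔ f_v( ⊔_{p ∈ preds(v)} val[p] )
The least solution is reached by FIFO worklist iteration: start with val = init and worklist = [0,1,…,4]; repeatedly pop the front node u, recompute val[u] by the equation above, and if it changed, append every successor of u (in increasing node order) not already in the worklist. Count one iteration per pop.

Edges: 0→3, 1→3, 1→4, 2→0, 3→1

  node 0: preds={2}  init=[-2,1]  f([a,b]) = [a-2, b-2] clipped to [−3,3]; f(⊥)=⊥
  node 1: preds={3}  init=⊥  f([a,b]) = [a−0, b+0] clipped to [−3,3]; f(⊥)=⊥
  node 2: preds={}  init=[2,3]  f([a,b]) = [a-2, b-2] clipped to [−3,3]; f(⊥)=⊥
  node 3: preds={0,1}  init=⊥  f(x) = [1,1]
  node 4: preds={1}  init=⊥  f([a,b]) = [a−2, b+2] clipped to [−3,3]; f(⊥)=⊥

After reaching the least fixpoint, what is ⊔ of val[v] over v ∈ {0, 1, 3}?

[-2,1]

Worklist (8 pops):
  #1 pop 0: in=[2,3] → [-2,1] (no change)
  #2 pop 1: in=⊥ → ⊥ (no change)
  #3 pop 2: in=⊥ → [2,3] (no change)
  #4 pop 3: in=[-2,1] → [1,1] (was ⊥); enqueue [1]
  #5 pop 4: in=⊥ → ⊥ (no change)
  #6 pop 1: in=[1,1] → [1,1] (was ⊥); enqueue [3,4]
  #7 pop 3: in=[-2,1] → [1,1] (no change)
  #8 pop 4: in=[1,1] → [-1,3] (was ⊥); enqueue []

Fixpoint:
  val[0] = [-2,1]
  val[1] = [1,1]
  val[2] = [2,3]
  val[3] = [1,1]
  val[4] = [-1,3]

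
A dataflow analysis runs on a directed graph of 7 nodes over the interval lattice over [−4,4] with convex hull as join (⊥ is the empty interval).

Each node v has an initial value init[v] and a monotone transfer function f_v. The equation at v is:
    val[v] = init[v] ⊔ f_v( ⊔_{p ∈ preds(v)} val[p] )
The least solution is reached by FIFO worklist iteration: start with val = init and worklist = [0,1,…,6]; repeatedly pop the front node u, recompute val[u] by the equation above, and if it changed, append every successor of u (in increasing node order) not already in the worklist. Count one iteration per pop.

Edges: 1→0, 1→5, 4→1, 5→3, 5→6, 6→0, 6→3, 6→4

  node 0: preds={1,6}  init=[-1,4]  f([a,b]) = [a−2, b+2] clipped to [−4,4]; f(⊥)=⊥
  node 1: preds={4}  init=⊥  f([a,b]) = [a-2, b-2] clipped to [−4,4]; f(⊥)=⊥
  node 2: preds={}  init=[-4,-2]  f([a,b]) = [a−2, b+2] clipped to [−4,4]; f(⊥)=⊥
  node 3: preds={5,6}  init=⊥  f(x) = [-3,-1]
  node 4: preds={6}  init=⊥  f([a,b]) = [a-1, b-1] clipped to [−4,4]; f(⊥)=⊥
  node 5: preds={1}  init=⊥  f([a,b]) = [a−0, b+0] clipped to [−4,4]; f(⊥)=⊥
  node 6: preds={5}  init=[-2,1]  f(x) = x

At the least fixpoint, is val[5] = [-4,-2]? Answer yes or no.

Worklist (16 pops):
  #1 pop 0: in=[-2,1] → [-4,4] (was [-1,4]); enqueue []
  #2 pop 1: in=⊥ → ⊥ (no change)
  #3 pop 2: in=⊥ → [-4,-2] (no change)
  #4 pop 3: in=[-2,1] → [-3,-1] (was ⊥); enqueue []
  #5 pop 4: in=[-2,1] → [-3,0] (was ⊥); enqueue [1]
  #6 pop 5: in=⊥ → ⊥ (no change)
  #7 pop 6: in=⊥ → [-2,1] (no change)
  #8 pop 1: in=[-3,0] → [-4,-2] (was ⊥); enqueue [0,5]
  #9 pop 0: in=[-4,1] → [-4,4] (no change)
  #10 pop 5: in=[-4,-2] → [-4,-2] (was ⊥); enqueue [3,6]
  #11 pop 3: in=[-4,1] → [-3,-1] (no change)
  #12 pop 6: in=[-4,-2] → [-4,1] (was [-2,1]); enqueue [0,3,4]
  #13 pop 0: in=[-4,1] → [-4,4] (no change)
  #14 pop 3: in=[-4,1] → [-3,-1] (no change)
  #15 pop 4: in=[-4,1] → [-4,0] (was [-3,0]); enqueue [1]
  #16 pop 1: in=[-4,0] → [-4,-2] (no change)

Fixpoint:
  val[0] = [-4,4]
  val[1] = [-4,-2]
  val[2] = [-4,-2]
  val[3] = [-3,-1]
  val[4] = [-4,0]
  val[5] = [-4,-2]
  val[6] = [-4,1]

yes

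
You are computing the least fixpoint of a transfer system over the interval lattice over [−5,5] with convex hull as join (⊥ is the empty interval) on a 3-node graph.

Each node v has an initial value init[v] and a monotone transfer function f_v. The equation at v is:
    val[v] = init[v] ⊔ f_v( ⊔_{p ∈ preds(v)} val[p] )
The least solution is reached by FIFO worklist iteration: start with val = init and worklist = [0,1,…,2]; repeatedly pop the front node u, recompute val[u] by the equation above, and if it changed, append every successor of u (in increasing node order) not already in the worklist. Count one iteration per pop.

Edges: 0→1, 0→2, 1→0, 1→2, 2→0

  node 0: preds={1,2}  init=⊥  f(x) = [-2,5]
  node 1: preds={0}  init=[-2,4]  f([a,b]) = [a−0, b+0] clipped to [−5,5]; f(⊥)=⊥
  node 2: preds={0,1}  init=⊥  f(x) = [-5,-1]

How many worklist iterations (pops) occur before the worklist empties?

4

Worklist (4 pops):
  #1 pop 0: in=[-2,4] → [-2,5] (was ⊥); enqueue []
  #2 pop 1: in=[-2,5] → [-2,5] (was [-2,4]); enqueue [0]
  #3 pop 2: in=[-2,5] → [-5,-1] (was ⊥); enqueue []
  #4 pop 0: in=[-5,5] → [-2,5] (no change)

Fixpoint:
  val[0] = [-2,5]
  val[1] = [-2,5]
  val[2] = [-5,-1]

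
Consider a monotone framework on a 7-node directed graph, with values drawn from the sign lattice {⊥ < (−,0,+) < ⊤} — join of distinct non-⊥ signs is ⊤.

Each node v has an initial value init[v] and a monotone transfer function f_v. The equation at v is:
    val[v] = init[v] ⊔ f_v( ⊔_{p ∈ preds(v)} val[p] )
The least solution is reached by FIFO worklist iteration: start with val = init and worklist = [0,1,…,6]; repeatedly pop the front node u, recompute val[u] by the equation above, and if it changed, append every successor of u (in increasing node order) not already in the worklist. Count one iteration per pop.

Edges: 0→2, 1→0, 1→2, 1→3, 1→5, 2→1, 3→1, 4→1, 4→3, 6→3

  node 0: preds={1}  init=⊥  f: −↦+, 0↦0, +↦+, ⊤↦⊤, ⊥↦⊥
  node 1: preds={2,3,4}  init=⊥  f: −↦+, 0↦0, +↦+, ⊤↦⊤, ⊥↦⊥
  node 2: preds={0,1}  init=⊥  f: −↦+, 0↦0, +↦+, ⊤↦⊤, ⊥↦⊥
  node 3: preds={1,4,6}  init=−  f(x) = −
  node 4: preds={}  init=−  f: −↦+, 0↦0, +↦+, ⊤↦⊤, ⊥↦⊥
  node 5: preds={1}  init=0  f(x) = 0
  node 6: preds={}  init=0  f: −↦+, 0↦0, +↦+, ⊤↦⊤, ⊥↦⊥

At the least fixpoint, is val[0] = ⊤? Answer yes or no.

Trace (15 dequeues):
  [1] u=0 | in ⊥ | out ⊥ | ==
  [2] u=1 | in − | out + | prev ⊥ | push {0}
  [3] u=2 | in + | out + | prev ⊥ | push {1}
  [4] u=3 | in ⊤ | out − | ==
  [5] u=4 | in ⊥ | out − | ==
  [6] u=5 | in + | out 0 | ==
  [7] u=6 | in ⊥ | out 0 | ==
  [8] u=0 | in + | out + | prev ⊥ | push {2}
  [9] u=1 | in ⊤ | out ⊤ | prev + | push {0,3,5}
  [10] u=2 | in ⊤ | out ⊤ | prev + | push {1}
  [11] u=0 | in ⊤ | out ⊤ | prev + | push {2}
  [12] u=3 | in ⊤ | out − | ==
  [13] u=5 | in ⊤ | out 0 | ==
  [14] u=1 | in ⊤ | out ⊤ | ==
  [15] u=2 | in ⊤ | out ⊤ | ==

Converged values:
  [0] ⊤
  [1] ⊤
  [2] ⊤
  [3] −
  [4] −
  [5] 0
  [6] 0

yes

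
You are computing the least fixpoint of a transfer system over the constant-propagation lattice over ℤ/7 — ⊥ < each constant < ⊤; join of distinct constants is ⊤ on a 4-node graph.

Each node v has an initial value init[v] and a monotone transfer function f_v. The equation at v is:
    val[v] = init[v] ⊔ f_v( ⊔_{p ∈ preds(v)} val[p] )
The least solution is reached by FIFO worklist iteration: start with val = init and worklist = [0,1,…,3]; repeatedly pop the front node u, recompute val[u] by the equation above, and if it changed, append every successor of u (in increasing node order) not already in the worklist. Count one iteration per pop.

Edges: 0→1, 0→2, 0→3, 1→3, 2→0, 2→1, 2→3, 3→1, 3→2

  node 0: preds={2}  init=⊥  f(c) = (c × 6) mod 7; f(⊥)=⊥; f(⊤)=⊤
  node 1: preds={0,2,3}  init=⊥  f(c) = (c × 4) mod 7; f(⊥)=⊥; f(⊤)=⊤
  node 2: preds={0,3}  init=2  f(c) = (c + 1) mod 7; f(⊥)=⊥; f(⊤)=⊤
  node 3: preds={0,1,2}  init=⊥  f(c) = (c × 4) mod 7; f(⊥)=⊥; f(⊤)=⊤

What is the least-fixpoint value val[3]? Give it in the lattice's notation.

Iteration log — 8 steps:
  step 1. node 0  ⊔preds=2  new=5  old=⊥  +wl: 
  step 2. node 1  ⊔preds=⊤  new=⊤  old=⊥  +wl: 
  step 3. node 2  ⊔preds=5  new=⊤  old=2  +wl: 0,1
  step 4. node 3  ⊔preds=⊤  new=⊤  old=⊥  +wl: 2
  step 5. node 0  ⊔preds=⊤  new=⊤  old=5  +wl: 3
  step 6. node 1  ⊔preds=⊤  new=⊤  stable
  step 7. node 2  ⊔preds=⊤  new=⊤  stable
  step 8. node 3  ⊔preds=⊤  new=⊤  stable

Least fixpoint reached:
  node 0: ⊤
  node 1: ⊤
  node 2: ⊤
  node 3: ⊤

⊤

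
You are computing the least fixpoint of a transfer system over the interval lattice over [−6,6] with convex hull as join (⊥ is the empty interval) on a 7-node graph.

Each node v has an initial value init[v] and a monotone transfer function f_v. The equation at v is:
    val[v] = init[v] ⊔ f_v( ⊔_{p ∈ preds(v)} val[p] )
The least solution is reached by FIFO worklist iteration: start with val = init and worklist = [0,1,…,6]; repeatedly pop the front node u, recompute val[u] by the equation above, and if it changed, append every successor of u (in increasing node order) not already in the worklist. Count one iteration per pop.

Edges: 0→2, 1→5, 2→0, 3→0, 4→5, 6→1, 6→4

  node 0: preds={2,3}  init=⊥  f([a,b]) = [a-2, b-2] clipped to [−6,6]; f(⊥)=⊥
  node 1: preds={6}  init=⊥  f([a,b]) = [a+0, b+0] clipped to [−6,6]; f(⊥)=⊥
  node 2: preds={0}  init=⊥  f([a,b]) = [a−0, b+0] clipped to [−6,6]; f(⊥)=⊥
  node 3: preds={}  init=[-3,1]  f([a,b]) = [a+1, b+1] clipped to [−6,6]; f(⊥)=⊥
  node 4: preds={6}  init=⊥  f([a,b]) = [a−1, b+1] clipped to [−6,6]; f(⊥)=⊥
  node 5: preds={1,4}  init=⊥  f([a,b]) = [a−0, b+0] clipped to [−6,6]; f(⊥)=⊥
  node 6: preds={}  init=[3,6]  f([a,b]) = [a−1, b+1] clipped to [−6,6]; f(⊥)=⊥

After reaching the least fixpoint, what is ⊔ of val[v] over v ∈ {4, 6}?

Worklist (10 pops):
  #1 pop 0: in=[-3,1] → [-5,-1] (was ⊥); enqueue []
  #2 pop 1: in=[3,6] → [3,6] (was ⊥); enqueue []
  #3 pop 2: in=[-5,-1] → [-5,-1] (was ⊥); enqueue [0]
  #4 pop 3: in=⊥ → [-3,1] (no change)
  #5 pop 4: in=[3,6] → [2,6] (was ⊥); enqueue []
  #6 pop 5: in=[2,6] → [2,6] (was ⊥); enqueue []
  #7 pop 6: in=⊥ → [3,6] (no change)
  #8 pop 0: in=[-5,1] → [-6,-1] (was [-5,-1]); enqueue [2]
  #9 pop 2: in=[-6,-1] → [-6,-1] (was [-5,-1]); enqueue [0]
  #10 pop 0: in=[-6,1] → [-6,-1] (no change)

Fixpoint:
  val[0] = [-6,-1]
  val[1] = [3,6]
  val[2] = [-6,-1]
  val[3] = [-3,1]
  val[4] = [2,6]
  val[5] = [2,6]
  val[6] = [3,6]

[2,6]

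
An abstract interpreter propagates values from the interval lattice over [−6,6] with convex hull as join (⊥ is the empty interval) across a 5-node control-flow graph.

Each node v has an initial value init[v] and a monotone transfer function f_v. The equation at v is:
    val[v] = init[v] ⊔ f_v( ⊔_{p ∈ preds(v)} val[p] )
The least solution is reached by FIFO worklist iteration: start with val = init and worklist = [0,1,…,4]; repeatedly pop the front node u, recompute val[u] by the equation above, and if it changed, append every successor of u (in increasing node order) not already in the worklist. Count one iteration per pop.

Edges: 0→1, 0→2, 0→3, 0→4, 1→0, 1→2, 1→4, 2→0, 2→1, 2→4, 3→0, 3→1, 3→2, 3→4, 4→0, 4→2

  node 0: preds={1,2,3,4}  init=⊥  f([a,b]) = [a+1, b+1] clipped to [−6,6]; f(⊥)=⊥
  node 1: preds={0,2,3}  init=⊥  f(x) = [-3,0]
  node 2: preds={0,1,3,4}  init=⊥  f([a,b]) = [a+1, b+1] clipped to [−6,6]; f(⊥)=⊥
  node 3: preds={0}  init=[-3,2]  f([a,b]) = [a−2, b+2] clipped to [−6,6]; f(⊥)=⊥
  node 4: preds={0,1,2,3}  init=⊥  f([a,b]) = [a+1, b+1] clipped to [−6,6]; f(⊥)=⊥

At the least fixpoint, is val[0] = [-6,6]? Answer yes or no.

Trace (22 dequeues):
  [1] u=0 | in [-3,2] | out [-2,3] | prev ⊥ | push {}
  [2] u=1 | in [-3,3] | out [-3,0] | prev ⊥ | push {0}
  [3] u=2 | in [-3,3] | out [-2,4] | prev ⊥ | push {1}
  [4] u=3 | in [-2,3] | out [-4,5] | prev [-3,2] | push {2}
  [5] u=4 | in [-4,5] | out [-3,6] | prev ⊥ | push {}
  [6] u=0 | in [-4,6] | out [-3,6] | prev [-2,3] | push {3,4}
  [7] u=1 | in [-4,6] | out [-3,0] | ==
  [8] u=2 | in [-4,6] | out [-3,6] | prev [-2,4] | push {0,1}
  [9] u=3 | in [-3,6] | out [-5,6] | prev [-4,5] | push {2}
  [10] u=4 | in [-5,6] | out [-4,6] | prev [-3,6] | push {}
  [11] u=0 | in [-5,6] | out [-4,6] | prev [-3,6] | push {3,4}
  [12] u=1 | in [-5,6] | out [-3,0] | ==
  [13] u=2 | in [-5,6] | out [-4,6] | prev [-3,6] | push {0,1}
  [14] u=3 | in [-4,6] | out [-6,6] | prev [-5,6] | push {2}
  [15] u=4 | in [-6,6] | out [-5,6] | prev [-4,6] | push {}
  [16] u=0 | in [-6,6] | out [-5,6] | prev [-4,6] | push {3,4}
  [17] u=1 | in [-6,6] | out [-3,0] | ==
  [18] u=2 | in [-6,6] | out [-5,6] | prev [-4,6] | push {0,1}
  [19] u=3 | in [-5,6] | out [-6,6] | ==
  [20] u=4 | in [-6,6] | out [-5,6] | ==
  [21] u=0 | in [-6,6] | out [-5,6] | ==
  [22] u=1 | in [-6,6] | out [-3,0] | ==

Converged values:
  [0] [-5,6]
  [1] [-3,0]
  [2] [-5,6]
  [3] [-6,6]
  [4] [-5,6]

no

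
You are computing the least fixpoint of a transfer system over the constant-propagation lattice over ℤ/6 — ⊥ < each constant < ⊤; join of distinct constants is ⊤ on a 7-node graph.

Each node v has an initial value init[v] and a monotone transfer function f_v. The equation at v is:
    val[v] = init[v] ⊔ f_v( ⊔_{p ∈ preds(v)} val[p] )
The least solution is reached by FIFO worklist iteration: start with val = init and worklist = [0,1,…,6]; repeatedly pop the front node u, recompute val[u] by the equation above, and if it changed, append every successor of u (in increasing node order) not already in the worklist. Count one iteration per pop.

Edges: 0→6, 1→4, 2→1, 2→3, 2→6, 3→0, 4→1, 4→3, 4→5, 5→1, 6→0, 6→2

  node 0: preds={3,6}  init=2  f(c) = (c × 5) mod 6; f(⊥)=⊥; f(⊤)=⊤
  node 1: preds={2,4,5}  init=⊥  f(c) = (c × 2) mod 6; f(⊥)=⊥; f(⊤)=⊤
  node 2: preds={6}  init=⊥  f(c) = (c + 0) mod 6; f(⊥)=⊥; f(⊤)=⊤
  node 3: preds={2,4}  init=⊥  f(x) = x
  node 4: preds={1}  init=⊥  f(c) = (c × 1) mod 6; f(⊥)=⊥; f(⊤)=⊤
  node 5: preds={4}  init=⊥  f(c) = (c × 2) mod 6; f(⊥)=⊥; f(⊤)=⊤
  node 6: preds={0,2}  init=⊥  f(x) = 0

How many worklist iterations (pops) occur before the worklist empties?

Worklist (18 pops):
  #1 pop 0: in=⊥ → 2 (no change)
  #2 pop 1: in=⊥ → ⊥ (no change)
  #3 pop 2: in=⊥ → ⊥ (no change)
  #4 pop 3: in=⊥ → ⊥ (no change)
  #5 pop 4: in=⊥ → ⊥ (no change)
  #6 pop 5: in=⊥ → ⊥ (no change)
  #7 pop 6: in=2 → 0 (was ⊥); enqueue [0,2]
  #8 pop 0: in=0 → ⊤ (was 2); enqueue [6]
  #9 pop 2: in=0 → 0 (was ⊥); enqueue [1,3]
  #10 pop 6: in=⊤ → 0 (no change)
  #11 pop 1: in=0 → 0 (was ⊥); enqueue [4]
  #12 pop 3: in=0 → 0 (was ⊥); enqueue [0]
  #13 pop 4: in=0 → 0 (was ⊥); enqueue [1,3,5]
  #14 pop 0: in=0 → ⊤ (no change)
  #15 pop 1: in=0 → 0 (no change)
  #16 pop 3: in=0 → 0 (no change)
  #17 pop 5: in=0 → 0 (was ⊥); enqueue [1]
  #18 pop 1: in=0 → 0 (no change)

Fixpoint:
  val[0] = ⊤
  val[1] = 0
  val[2] = 0
  val[3] = 0
  val[4] = 0
  val[5] = 0
  val[6] = 0

18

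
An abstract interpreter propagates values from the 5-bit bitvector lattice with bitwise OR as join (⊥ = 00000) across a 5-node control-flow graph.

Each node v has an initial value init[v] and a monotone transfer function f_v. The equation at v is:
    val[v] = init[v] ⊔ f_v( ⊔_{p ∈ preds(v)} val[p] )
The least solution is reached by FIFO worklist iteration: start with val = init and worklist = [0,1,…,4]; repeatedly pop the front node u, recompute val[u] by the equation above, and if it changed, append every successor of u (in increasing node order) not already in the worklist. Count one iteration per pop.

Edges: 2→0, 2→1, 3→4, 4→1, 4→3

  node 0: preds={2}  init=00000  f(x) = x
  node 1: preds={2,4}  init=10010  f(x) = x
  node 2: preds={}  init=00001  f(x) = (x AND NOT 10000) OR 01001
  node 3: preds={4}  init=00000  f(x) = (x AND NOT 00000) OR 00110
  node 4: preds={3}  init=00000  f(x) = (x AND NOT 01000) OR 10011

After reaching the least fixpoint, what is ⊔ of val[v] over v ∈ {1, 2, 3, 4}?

11111

Worklist (9 pops):
  #1 pop 0: in=00001 → 00001 (was 00000); enqueue []
  #2 pop 1: in=00001 → 10011 (was 10010); enqueue []
  #3 pop 2: in=00000 → 01001 (was 00001); enqueue [0,1]
  #4 pop 3: in=00000 → 00110 (was 00000); enqueue []
  #5 pop 4: in=00110 → 10111 (was 00000); enqueue [3]
  #6 pop 0: in=01001 → 01001 (was 00001); enqueue []
  #7 pop 1: in=11111 → 11111 (was 10011); enqueue []
  #8 pop 3: in=10111 → 10111 (was 00110); enqueue [4]
  #9 pop 4: in=10111 → 10111 (no change)

Fixpoint:
  val[0] = 01001
  val[1] = 11111
  val[2] = 01001
  val[3] = 10111
  val[4] = 10111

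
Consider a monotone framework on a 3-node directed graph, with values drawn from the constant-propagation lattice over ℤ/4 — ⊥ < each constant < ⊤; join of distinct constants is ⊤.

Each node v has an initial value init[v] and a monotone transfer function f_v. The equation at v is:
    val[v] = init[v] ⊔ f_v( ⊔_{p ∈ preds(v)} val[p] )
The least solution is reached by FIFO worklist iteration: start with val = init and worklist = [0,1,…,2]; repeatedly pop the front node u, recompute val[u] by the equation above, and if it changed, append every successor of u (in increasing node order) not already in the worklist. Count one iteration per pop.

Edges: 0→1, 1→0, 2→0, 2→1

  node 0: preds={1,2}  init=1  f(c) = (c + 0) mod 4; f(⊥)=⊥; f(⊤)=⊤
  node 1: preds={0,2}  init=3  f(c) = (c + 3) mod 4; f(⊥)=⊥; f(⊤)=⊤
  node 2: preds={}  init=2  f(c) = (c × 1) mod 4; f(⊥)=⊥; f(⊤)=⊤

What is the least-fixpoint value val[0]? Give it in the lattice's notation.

Worklist (4 pops):
  #1 pop 0: in=⊤ → ⊤ (was 1); enqueue []
  #2 pop 1: in=⊤ → ⊤ (was 3); enqueue [0]
  #3 pop 2: in=⊥ → 2 (no change)
  #4 pop 0: in=⊤ → ⊤ (no change)

Fixpoint:
  val[0] = ⊤
  val[1] = ⊤
  val[2] = 2

⊤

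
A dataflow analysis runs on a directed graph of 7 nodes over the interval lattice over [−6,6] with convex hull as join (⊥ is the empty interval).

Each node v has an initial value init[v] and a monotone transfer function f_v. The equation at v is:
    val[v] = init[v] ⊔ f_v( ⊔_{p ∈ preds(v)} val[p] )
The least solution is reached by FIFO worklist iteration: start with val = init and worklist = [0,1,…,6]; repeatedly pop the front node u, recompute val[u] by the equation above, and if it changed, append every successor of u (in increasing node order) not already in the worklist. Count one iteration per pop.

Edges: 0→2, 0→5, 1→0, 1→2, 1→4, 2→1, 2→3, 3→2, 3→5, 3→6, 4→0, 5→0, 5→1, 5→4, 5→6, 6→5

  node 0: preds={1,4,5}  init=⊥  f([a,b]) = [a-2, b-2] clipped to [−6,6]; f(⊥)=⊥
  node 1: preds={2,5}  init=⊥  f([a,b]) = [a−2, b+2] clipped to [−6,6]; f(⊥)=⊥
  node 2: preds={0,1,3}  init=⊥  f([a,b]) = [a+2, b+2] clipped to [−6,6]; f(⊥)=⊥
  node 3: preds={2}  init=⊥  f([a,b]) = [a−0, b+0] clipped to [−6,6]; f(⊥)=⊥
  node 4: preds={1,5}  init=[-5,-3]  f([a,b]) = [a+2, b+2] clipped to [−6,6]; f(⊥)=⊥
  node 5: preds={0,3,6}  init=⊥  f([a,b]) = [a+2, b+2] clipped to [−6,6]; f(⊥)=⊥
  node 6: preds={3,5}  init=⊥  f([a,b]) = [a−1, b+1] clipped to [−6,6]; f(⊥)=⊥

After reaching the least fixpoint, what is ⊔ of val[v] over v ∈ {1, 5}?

Worklist (27 pops):
  #1 pop 0: in=[-5,-3] → [-6,-5] (was ⊥); enqueue []
  #2 pop 1: in=⊥ → ⊥ (no change)
  #3 pop 2: in=[-6,-5] → [-4,-3] (was ⊥); enqueue [1]
  #4 pop 3: in=[-4,-3] → [-4,-3] (was ⊥); enqueue [2]
  #5 pop 4: in=⊥ → [-5,-3] (no change)
  #6 pop 5: in=[-6,-3] → [-4,-1] (was ⊥); enqueue [0,4]
  #7 pop 6: in=[-4,-1] → [-5,0] (was ⊥); enqueue [5]
  #8 pop 1: in=[-4,-1] → [-6,1] (was ⊥); enqueue []
  #9 pop 2: in=[-6,1] → [-4,3] (was [-4,-3]); enqueue [1,3]
  #10 pop 0: in=[-6,1] → [-6,-1] (was [-6,-5]); enqueue [2]
  #11 pop 4: in=[-6,1] → [-5,3] (was [-5,-3]); enqueue [0]
  #12 pop 5: in=[-6,0] → [-4,2] (was [-4,-1]); enqueue [4,6]
  #13 pop 1: in=[-4,3] → [-6,5] (was [-6,1]); enqueue []
  #14 pop 3: in=[-4,3] → [-4,3] (was [-4,-3]); enqueue [5]
  #15 pop 2: in=[-6,5] → [-4,6] (was [-4,3]); enqueue [1,3]
  #16 pop 0: in=[-6,5] → [-6,3] (was [-6,-1]); enqueue [2]
  #17 pop 4: in=[-6,5] → [-5,6] (was [-5,3]); enqueue [0]
  #18 pop 6: in=[-4,3] → [-5,4] (was [-5,0]); enqueue []
  #19 pop 5: in=[-6,4] → [-4,6] (was [-4,2]); enqueue [4,6]
  #20 pop 1: in=[-4,6] → [-6,6] (was [-6,5]); enqueue []
  #21 pop 3: in=[-4,6] → [-4,6] (was [-4,3]); enqueue [5]
  #22 pop 2: in=[-6,6] → [-4,6] (no change)
  #23 pop 0: in=[-6,6] → [-6,4] (was [-6,3]); enqueue [2]
  #24 pop 4: in=[-6,6] → [-5,6] (no change)
  #25 pop 6: in=[-4,6] → [-5,6] (was [-5,4]); enqueue []
  #26 pop 5: in=[-6,6] → [-4,6] (no change)
  #27 pop 2: in=[-6,6] → [-4,6] (no change)

Fixpoint:
  val[0] = [-6,4]
  val[1] = [-6,6]
  val[2] = [-4,6]
  val[3] = [-4,6]
  val[4] = [-5,6]
  val[5] = [-4,6]
  val[6] = [-5,6]

[-6,6]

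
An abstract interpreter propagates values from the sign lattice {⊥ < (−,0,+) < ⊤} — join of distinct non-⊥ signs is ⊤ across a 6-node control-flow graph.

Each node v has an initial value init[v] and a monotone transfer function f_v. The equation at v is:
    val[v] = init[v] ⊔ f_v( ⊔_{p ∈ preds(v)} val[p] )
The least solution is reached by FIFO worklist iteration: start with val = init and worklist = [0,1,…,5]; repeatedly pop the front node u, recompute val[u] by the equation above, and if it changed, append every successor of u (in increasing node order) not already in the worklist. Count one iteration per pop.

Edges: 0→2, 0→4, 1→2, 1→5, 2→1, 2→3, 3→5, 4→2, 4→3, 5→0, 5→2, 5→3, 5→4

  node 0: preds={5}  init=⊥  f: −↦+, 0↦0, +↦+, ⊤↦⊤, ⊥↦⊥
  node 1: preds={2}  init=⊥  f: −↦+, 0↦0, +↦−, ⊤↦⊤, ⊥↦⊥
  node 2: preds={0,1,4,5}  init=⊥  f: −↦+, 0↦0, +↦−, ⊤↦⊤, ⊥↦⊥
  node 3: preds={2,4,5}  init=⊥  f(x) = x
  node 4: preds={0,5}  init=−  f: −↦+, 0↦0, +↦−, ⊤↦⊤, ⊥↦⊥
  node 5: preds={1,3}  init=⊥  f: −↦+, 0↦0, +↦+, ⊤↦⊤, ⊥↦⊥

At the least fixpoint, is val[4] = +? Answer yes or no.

Iteration log — 16 steps:
  step 1. node 0  ⊔preds=⊥  new=⊥  stable
  step 2. node 1  ⊔preds=⊥  new=⊥  stable
  step 3. node 2  ⊔preds=−  new=+  old=⊥  +wl: 1
  step 4. node 3  ⊔preds=⊤  new=⊤  old=⊥  +wl: 
  step 5. node 4  ⊔preds=⊥  new=−  stable
  step 6. node 5  ⊔preds=⊤  new=⊤  old=⊥  +wl: 0,2,3,4
  step 7. node 1  ⊔preds=+  new=−  old=⊥  +wl: 5
  step 8. node 0  ⊔preds=⊤  new=⊤  old=⊥  +wl: 
  step 9. node 2  ⊔preds=⊤  new=⊤  old=+  +wl: 1
  step 10. node 3  ⊔preds=⊤  new=⊤  stable
  step 11. node 4  ⊔preds=⊤  new=⊤  old=−  +wl: 2,3
  step 12. node 5  ⊔preds=⊤  new=⊤  stable
  step 13. node 1  ⊔preds=⊤  new=⊤  old=−  +wl: 5
  step 14. node 2  ⊔preds=⊤  new=⊤  stable
  step 15. node 3  ⊔preds=⊤  new=⊤  stable
  step 16. node 5  ⊔preds=⊤  new=⊤  stable

Least fixpoint reached:
  node 0: ⊤
  node 1: ⊤
  node 2: ⊤
  node 3: ⊤
  node 4: ⊤
  node 5: ⊤

no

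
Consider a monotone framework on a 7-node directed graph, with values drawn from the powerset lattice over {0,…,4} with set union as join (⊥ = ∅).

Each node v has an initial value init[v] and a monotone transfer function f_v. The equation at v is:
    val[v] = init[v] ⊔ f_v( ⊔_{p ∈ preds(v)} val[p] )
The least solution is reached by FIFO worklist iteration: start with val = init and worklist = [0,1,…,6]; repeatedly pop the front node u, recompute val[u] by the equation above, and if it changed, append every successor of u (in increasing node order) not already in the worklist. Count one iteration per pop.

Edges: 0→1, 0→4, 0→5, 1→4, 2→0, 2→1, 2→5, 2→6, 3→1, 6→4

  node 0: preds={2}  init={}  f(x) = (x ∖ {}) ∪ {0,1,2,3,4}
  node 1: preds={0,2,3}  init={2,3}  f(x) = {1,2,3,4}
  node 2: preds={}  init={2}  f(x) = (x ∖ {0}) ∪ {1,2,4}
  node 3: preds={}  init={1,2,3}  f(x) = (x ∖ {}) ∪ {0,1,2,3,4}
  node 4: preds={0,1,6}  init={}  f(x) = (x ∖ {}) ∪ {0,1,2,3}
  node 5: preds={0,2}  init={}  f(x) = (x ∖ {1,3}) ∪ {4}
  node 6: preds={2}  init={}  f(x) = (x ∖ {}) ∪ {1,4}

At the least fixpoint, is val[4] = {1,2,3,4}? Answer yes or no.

Worklist (10 pops):
  #1 pop 0: in={2} → {0,1,2,3,4} (was {}); enqueue []
  #2 pop 1: in={0,1,2,3,4} → {1,2,3,4} (was {2,3}); enqueue []
  #3 pop 2: in={} → {1,2,4} (was {2}); enqueue [0,1]
  #4 pop 3: in={} → {0,1,2,3,4} (was {1,2,3}); enqueue []
  #5 pop 4: in={0,1,2,3,4} → {0,1,2,3,4} (was {}); enqueue []
  #6 pop 5: in={0,1,2,3,4} → {0,2,4} (was {}); enqueue []
  #7 pop 6: in={1,2,4} → {1,2,4} (was {}); enqueue [4]
  #8 pop 0: in={1,2,4} → {0,1,2,3,4} (no change)
  #9 pop 1: in={0,1,2,3,4} → {1,2,3,4} (no change)
  #10 pop 4: in={0,1,2,3,4} → {0,1,2,3,4} (no change)

Fixpoint:
  val[0] = {0,1,2,3,4}
  val[1] = {1,2,3,4}
  val[2] = {1,2,4}
  val[3] = {0,1,2,3,4}
  val[4] = {0,1,2,3,4}
  val[5] = {0,2,4}
  val[6] = {1,2,4}

no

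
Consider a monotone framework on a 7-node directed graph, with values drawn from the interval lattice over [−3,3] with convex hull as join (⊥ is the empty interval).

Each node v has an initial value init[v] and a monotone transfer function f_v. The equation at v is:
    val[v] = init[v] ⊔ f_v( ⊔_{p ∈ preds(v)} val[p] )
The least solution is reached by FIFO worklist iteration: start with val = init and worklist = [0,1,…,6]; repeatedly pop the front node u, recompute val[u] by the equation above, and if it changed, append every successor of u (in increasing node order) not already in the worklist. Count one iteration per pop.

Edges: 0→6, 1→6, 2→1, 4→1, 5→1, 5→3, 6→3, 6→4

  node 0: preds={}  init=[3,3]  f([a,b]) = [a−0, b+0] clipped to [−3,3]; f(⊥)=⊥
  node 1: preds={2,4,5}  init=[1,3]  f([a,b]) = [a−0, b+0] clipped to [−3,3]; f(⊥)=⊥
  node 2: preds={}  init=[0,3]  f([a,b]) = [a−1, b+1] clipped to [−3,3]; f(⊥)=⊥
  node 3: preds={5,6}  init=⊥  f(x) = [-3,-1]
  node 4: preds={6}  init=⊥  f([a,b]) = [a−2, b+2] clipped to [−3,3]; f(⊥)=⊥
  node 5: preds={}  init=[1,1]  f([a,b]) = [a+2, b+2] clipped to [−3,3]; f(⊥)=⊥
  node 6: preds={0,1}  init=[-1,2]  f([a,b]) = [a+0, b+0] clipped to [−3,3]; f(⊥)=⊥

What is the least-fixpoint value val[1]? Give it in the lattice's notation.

[-3,3]

Worklist (13 pops):
  #1 pop 0: in=⊥ → [3,3] (no change)
  #2 pop 1: in=[0,3] → [0,3] (was [1,3]); enqueue []
  #3 pop 2: in=⊥ → [0,3] (no change)
  #4 pop 3: in=[-1,2] → [-3,-1] (was ⊥); enqueue []
  #5 pop 4: in=[-1,2] → [-3,3] (was ⊥); enqueue [1]
  #6 pop 5: in=⊥ → [1,1] (no change)
  #7 pop 6: in=[0,3] → [-1,3] (was [-1,2]); enqueue [3,4]
  #8 pop 1: in=[-3,3] → [-3,3] (was [0,3]); enqueue [6]
  #9 pop 3: in=[-1,3] → [-3,-1] (no change)
  #10 pop 4: in=[-1,3] → [-3,3] (no change)
  #11 pop 6: in=[-3,3] → [-3,3] (was [-1,3]); enqueue [3,4]
  #12 pop 3: in=[-3,3] → [-3,-1] (no change)
  #13 pop 4: in=[-3,3] → [-3,3] (no change)

Fixpoint:
  val[0] = [3,3]
  val[1] = [-3,3]
  val[2] = [0,3]
  val[3] = [-3,-1]
  val[4] = [-3,3]
  val[5] = [1,1]
  val[6] = [-3,3]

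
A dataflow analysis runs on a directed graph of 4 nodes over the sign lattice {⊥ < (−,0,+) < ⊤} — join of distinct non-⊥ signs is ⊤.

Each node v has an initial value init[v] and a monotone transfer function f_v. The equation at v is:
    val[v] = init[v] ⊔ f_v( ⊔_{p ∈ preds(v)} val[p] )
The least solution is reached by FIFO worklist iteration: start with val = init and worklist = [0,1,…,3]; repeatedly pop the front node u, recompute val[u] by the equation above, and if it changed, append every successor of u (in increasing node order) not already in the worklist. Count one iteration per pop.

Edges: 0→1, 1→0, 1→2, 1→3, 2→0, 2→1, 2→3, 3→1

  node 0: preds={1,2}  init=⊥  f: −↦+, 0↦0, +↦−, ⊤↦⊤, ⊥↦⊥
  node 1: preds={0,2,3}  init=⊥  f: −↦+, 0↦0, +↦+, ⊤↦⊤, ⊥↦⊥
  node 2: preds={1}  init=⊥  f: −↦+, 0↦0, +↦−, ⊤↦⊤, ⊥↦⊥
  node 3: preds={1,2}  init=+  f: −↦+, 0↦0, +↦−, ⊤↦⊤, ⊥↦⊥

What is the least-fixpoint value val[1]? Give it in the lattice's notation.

Trace (11 dequeues):
  [1] u=0 | in ⊥ | out ⊥ | ==
  [2] u=1 | in + | out + | prev ⊥ | push {0}
  [3] u=2 | in + | out − | prev ⊥ | push {1}
  [4] u=3 | in ⊤ | out ⊤ | prev + | push {}
  [5] u=0 | in ⊤ | out ⊤ | prev ⊥ | push {}
  [6] u=1 | in ⊤ | out ⊤ | prev + | push {0,2,3}
  [7] u=0 | in ⊤ | out ⊤ | ==
  [8] u=2 | in ⊤ | out ⊤ | prev − | push {0,1}
  [9] u=3 | in ⊤ | out ⊤ | ==
  [10] u=0 | in ⊤ | out ⊤ | ==
  [11] u=1 | in ⊤ | out ⊤ | ==

Converged values:
  [0] ⊤
  [1] ⊤
  [2] ⊤
  [3] ⊤

⊤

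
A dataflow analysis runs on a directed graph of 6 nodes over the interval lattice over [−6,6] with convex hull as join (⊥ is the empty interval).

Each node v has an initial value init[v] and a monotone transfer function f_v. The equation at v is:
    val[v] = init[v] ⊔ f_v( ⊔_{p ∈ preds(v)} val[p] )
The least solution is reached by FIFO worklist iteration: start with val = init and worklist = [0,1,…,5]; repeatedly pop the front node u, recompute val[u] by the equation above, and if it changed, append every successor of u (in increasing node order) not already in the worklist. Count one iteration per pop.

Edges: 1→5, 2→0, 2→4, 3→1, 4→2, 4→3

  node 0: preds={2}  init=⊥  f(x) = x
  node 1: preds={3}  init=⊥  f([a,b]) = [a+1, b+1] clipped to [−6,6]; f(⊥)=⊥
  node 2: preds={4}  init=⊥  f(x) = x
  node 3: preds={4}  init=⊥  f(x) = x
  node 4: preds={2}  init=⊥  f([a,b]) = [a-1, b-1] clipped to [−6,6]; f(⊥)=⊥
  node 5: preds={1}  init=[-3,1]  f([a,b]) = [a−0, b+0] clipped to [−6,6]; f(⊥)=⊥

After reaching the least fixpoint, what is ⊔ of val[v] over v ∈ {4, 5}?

[-3,1]

Iteration log — 6 steps:
  step 1. node 0  ⊔preds=⊥  new=⊥  stable
  step 2. node 1  ⊔preds=⊥  new=⊥  stable
  step 3. node 2  ⊔preds=⊥  new=⊥  stable
  step 4. node 3  ⊔preds=⊥  new=⊥  stable
  step 5. node 4  ⊔preds=⊥  new=⊥  stable
  step 6. node 5  ⊔preds=⊥  new=[-3,1]  stable

Least fixpoint reached:
  node 0: ⊥
  node 1: ⊥
  node 2: ⊥
  node 3: ⊥
  node 4: ⊥
  node 5: [-3,1]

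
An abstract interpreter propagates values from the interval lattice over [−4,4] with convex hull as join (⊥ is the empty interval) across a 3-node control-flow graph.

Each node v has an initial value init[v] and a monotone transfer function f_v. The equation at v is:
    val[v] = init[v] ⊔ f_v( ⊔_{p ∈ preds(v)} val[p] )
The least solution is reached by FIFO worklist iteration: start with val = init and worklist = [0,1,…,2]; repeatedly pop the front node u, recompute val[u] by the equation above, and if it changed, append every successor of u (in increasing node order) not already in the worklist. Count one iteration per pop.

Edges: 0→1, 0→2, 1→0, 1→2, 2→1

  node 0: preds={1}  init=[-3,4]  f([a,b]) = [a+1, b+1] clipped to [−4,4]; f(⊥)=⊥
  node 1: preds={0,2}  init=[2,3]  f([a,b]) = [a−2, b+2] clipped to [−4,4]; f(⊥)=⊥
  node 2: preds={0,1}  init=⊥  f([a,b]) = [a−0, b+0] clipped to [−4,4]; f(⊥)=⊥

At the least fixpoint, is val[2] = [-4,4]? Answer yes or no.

yes

Trace (5 dequeues):
  [1] u=0 | in [2,3] | out [-3,4] | ==
  [2] u=1 | in [-3,4] | out [-4,4] | prev [2,3] | push {0}
  [3] u=2 | in [-4,4] | out [-4,4] | prev ⊥ | push {1}
  [4] u=0 | in [-4,4] | out [-3,4] | ==
  [5] u=1 | in [-4,4] | out [-4,4] | ==

Converged values:
  [0] [-3,4]
  [1] [-4,4]
  [2] [-4,4]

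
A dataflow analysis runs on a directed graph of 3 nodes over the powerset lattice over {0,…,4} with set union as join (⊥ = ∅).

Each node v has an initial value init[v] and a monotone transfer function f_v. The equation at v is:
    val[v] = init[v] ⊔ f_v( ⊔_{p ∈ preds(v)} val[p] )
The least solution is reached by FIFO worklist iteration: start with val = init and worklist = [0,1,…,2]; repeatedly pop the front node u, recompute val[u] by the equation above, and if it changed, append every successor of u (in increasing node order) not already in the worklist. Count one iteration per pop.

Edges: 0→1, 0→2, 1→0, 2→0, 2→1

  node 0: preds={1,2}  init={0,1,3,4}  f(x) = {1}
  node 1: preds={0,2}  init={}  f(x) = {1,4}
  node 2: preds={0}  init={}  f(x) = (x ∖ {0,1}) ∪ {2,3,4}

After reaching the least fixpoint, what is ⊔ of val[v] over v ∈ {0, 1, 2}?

{0,1,2,3,4}

Trace (5 dequeues):
  [1] u=0 | in {} | out {0,1,3,4} | ==
  [2] u=1 | in {0,1,3,4} | out {1,4} | prev {} | push {0}
  [3] u=2 | in {0,1,3,4} | out {2,3,4} | prev {} | push {1}
  [4] u=0 | in {1,2,3,4} | out {0,1,3,4} | ==
  [5] u=1 | in {0,1,2,3,4} | out {1,4} | ==

Converged values:
  [0] {0,1,3,4}
  [1] {1,4}
  [2] {2,3,4}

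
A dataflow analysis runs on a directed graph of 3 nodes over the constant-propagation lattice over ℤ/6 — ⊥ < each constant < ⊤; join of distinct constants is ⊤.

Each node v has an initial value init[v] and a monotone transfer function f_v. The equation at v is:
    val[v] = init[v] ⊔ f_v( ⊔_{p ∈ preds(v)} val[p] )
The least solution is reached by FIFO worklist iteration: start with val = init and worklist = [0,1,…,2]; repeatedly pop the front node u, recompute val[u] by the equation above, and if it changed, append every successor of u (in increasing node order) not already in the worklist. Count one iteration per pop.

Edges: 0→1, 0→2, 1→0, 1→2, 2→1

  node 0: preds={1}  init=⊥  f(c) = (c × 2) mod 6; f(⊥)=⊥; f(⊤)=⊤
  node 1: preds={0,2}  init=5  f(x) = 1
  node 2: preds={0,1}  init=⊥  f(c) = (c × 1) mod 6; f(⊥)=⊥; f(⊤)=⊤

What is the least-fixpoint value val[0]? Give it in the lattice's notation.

Trace (6 dequeues):
  [1] u=0 | in 5 | out 4 | prev ⊥ | push {}
  [2] u=1 | in 4 | out ⊤ | prev 5 | push {0}
  [3] u=2 | in ⊤ | out ⊤ | prev ⊥ | push {1}
  [4] u=0 | in ⊤ | out ⊤ | prev 4 | push {2}
  [5] u=1 | in ⊤ | out ⊤ | ==
  [6] u=2 | in ⊤ | out ⊤ | ==

Converged values:
  [0] ⊤
  [1] ⊤
  [2] ⊤

⊤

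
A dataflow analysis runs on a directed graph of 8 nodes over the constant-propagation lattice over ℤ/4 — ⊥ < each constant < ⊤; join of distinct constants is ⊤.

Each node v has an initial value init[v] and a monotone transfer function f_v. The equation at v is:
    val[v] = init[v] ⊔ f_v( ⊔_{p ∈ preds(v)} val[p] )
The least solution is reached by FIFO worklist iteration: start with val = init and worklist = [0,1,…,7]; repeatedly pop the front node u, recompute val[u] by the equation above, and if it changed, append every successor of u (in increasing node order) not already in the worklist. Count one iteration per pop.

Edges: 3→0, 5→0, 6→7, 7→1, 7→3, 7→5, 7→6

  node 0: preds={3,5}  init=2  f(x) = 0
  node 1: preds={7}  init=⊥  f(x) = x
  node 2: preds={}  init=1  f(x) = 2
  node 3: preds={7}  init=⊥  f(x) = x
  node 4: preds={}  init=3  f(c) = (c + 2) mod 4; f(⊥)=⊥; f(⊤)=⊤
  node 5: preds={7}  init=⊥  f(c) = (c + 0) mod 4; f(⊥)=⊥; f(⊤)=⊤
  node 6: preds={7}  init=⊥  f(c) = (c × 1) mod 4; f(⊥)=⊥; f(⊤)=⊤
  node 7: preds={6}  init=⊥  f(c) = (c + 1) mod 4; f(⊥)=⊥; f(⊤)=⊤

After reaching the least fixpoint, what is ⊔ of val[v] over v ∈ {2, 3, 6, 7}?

Worklist (8 pops):
  #1 pop 0: in=⊥ → ⊤ (was 2); enqueue []
  #2 pop 1: in=⊥ → ⊥ (no change)
  #3 pop 2: in=⊥ → ⊤ (was 1); enqueue []
  #4 pop 3: in=⊥ → ⊥ (no change)
  #5 pop 4: in=⊥ → 3 (no change)
  #6 pop 5: in=⊥ → ⊥ (no change)
  #7 pop 6: in=⊥ → ⊥ (no change)
  #8 pop 7: in=⊥ → ⊥ (no change)

Fixpoint:
  val[0] = ⊤
  val[1] = ⊥
  val[2] = ⊤
  val[3] = ⊥
  val[4] = 3
  val[5] = ⊥
  val[6] = ⊥
  val[7] = ⊥

⊤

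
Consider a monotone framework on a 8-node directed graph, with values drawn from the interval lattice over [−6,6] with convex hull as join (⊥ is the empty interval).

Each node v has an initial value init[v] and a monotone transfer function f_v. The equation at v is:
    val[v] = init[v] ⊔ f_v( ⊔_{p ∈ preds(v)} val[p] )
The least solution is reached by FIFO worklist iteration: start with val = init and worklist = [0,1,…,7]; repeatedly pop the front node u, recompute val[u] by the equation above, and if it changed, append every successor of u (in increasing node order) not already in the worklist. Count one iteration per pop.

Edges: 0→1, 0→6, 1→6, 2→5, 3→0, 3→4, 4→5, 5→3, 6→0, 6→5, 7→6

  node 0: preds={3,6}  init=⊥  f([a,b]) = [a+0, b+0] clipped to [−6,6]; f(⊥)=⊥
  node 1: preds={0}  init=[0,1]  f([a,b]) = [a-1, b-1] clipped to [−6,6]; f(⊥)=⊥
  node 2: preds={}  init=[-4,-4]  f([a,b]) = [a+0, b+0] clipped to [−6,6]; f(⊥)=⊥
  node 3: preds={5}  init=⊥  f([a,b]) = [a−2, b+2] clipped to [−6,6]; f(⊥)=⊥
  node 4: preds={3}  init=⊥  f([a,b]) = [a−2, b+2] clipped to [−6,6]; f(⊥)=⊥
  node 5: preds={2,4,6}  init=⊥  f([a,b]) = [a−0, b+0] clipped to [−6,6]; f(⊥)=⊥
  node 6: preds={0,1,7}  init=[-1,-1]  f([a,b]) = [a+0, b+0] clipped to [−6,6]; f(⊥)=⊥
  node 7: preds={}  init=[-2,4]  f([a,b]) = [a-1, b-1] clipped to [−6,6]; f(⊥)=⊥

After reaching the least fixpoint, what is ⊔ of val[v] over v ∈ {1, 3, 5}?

Iteration log — 24 steps:
  step 1. node 0  ⊔preds=[-1,-1]  new=[-1,-1]  old=⊥  +wl: 
  step 2. node 1  ⊔preds=[-1,-1]  new=[-2,1]  old=[0,1]  +wl: 
  step 3. node 2  ⊔preds=⊥  new=[-4,-4]  stable
  step 4. node 3  ⊔preds=⊥  new=⊥  stable
  step 5. node 4  ⊔preds=⊥  new=⊥  stable
  step 6. node 5  ⊔preds=[-4,-1]  new=[-4,-1]  old=⊥  +wl: 3
  step 7. node 6  ⊔preds=[-2,4]  new=[-2,4]  old=[-1,-1]  +wl: 0,5
  step 8. node 7  ⊔preds=⊥  new=[-2,4]  stable
  step 9. node 3  ⊔preds=[-4,-1]  new=[-6,1]  old=⊥  +wl: 4
  step 10. node 0  ⊔preds=[-6,4]  new=[-6,4]  old=[-1,-1]  +wl: 1,6
  step 11. node 5  ⊔preds=[-4,4]  new=[-4,4]  old=[-4,-1]  +wl: 3
  step 12. node 4  ⊔preds=[-6,1]  new=[-6,3]  old=⊥  +wl: 5
  step 13. node 1  ⊔preds=[-6,4]  new=[-6,3]  old=[-2,1]  +wl: 
  step 14. node 6  ⊔preds=[-6,4]  new=[-6,4]  old=[-2,4]  +wl: 0
  step 15. node 3  ⊔preds=[-4,4]  new=[-6,6]  old=[-6,1]  +wl: 4
  step 16. node 5  ⊔preds=[-6,4]  new=[-6,4]  old=[-4,4]  +wl: 3
  step 17. node 0  ⊔preds=[-6,6]  new=[-6,6]  old=[-6,4]  +wl: 1,6
  step 18. node 4  ⊔preds=[-6,6]  new=[-6,6]  old=[-6,3]  +wl: 5
  step 19. node 3  ⊔preds=[-6,4]  new=[-6,6]  stable
  step 20. node 1  ⊔preds=[-6,6]  new=[-6,5]  old=[-6,3]  +wl: 
  step 21. node 6  ⊔preds=[-6,6]  new=[-6,6]  old=[-6,4]  +wl: 0
  step 22. node 5  ⊔preds=[-6,6]  new=[-6,6]  old=[-6,4]  +wl: 3
  step 23. node 0  ⊔preds=[-6,6]  new=[-6,6]  stable
  step 24. node 3  ⊔preds=[-6,6]  new=[-6,6]  stable

Least fixpoint reached:
  node 0: [-6,6]
  node 1: [-6,5]
  node 2: [-4,-4]
  node 3: [-6,6]
  node 4: [-6,6]
  node 5: [-6,6]
  node 6: [-6,6]
  node 7: [-2,4]

[-6,6]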